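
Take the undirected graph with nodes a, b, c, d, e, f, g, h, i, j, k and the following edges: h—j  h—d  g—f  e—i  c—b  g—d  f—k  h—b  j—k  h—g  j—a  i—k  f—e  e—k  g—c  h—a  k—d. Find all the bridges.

none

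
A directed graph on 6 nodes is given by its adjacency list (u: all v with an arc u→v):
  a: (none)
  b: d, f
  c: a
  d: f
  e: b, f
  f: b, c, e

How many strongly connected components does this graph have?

3

{b, d, e, f} are all mutually reachable — one SCC of size 4.
{a} is an SCC by itself.
{c} is an SCC by itself.
That gives 3 strongly connected components.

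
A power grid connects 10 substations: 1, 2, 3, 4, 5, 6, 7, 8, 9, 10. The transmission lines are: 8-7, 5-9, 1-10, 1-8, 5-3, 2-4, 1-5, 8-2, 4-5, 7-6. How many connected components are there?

1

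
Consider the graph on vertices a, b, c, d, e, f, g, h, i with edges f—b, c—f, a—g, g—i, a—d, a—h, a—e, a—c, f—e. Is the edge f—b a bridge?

Removing f—b leaves no path between f and b: the component count goes from 1 to 2. So it is a bridge.

Yes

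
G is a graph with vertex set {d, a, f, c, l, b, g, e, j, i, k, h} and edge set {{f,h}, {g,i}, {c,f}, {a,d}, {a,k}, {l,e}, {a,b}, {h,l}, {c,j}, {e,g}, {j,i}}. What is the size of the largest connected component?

Starting from a we can reach a, b, d, k. That is one component of size 4.
Starting from c we can reach c, e, f, g, h, i, j, l. That is one component of size 8.
The largest has 8 vertices.

8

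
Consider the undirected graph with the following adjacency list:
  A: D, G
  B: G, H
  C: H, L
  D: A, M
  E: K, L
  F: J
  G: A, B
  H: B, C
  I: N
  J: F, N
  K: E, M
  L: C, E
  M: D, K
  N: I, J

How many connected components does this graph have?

Starting from F we can reach F, I, J, N. That is one component of size 4.
Starting from A we can reach A, B, C, D, E, G, H, K, L, M. That is one component of size 10.
Total: 2 components.

2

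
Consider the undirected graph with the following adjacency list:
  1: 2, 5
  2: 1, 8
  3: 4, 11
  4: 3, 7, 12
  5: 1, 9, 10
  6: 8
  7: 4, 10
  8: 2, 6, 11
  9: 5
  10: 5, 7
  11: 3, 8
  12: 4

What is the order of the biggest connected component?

12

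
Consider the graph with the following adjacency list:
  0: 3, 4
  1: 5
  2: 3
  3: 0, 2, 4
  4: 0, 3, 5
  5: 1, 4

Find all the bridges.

The edges on the cycle 4-3-0-4 are not bridges since each lies on that cycle.
But removing 3-2 disconnects 3 from 2; removing 5-1 disconnects 5 from 1; removing 4-5 disconnects 4 from 5 — these are bridges.

1-5, 2-3, 4-5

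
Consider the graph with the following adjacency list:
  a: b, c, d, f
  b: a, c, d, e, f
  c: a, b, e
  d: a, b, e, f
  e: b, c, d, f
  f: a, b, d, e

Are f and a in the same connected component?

From f we can reach a, b, c, d, e, f, which includes a.

Yes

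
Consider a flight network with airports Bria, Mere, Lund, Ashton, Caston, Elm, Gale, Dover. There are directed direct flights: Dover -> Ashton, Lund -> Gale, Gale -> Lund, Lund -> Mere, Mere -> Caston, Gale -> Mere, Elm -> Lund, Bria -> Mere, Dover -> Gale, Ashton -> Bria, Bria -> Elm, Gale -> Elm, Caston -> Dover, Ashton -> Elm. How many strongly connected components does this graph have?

{Elm, Bria, Gale, Lund, Mere, Dover, Ashton, Caston} are all mutually reachable — one SCC of size 8.
That gives 1 strongly connected component.

1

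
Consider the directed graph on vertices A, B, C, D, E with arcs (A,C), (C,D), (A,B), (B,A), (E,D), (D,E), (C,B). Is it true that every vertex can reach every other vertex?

There is no directed path from E to B, so the graph is not strongly connected.

No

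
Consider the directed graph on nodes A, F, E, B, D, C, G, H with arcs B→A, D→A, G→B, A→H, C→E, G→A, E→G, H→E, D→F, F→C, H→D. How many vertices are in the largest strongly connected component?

8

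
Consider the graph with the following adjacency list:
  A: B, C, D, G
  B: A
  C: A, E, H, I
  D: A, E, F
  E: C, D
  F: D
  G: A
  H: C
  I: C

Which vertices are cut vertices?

A, C, D

Removing A increases the component count from 1 to 3, so A is a cut vertex.
Removing C increases the component count from 1 to 3, so C is a cut vertex.
Removing D increases the component count from 1 to 2, so D is a cut vertex.
By contrast removing E leaves 1 component; it is not a cut vertex. No other vertex is a cut vertex either.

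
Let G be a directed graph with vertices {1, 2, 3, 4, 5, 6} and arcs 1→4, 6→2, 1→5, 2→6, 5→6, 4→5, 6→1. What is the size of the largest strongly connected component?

{1, 2, 4, 5, 6} are all mutually reachable — one SCC of size 5.
{3} is an SCC by itself.
The largest has 5 vertices.

5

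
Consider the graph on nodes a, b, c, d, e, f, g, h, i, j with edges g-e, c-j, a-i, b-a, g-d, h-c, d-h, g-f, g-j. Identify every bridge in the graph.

a-b, a-i, e-g, f-g

The edges on the cycle g-d-h-c-j-g are not bridges since each lies on that cycle.
But removing a-i disconnects a from i; removing a-b disconnects a from b; removing g-f disconnects g from f; removing g-e disconnects g from e — these are bridges.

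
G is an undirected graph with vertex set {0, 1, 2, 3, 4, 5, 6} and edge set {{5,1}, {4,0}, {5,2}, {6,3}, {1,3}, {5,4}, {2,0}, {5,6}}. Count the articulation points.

1

Removing 5 increases the component count from 1 to 2, so 5 is a cut vertex.
By contrast removing 2 leaves 1 component; it is not a cut vertex. No other vertex is a cut vertex either.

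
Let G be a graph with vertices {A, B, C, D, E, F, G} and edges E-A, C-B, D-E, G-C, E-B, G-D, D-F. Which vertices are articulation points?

D, E

Removing D increases the component count from 1 to 2, so D is a cut vertex.
Removing E increases the component count from 1 to 2, so E is a cut vertex.
By contrast removing F leaves 1 component; it is not a cut vertex. No other vertex is a cut vertex either.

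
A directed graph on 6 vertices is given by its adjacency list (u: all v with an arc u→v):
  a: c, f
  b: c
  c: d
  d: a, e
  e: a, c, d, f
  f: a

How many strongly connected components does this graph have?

{a, c, d, e, f} are all mutually reachable — one SCC of size 5.
{b} is an SCC by itself.
That gives 2 strongly connected components.

2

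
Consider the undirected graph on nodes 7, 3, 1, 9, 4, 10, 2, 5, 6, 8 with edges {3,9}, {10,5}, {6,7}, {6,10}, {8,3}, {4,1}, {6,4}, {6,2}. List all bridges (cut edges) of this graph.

1-4, 10-5, 10-6, 2-6, 3-8, 3-9, 4-6, 6-7

removing 10–5 disconnects 10 from 5; removing 1–4 disconnects 1 from 4; removing 3–9 disconnects 3 from 9; removing 2–6 disconnects 2 from 6 — these are bridges.
In total 8 edges are bridges.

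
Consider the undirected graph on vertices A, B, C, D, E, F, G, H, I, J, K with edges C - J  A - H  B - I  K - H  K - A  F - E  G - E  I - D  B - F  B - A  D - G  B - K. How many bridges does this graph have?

The edges on the cycle B-I-D-G-E-F-B are not bridges since each lies on that cycle.
But removing C - J disconnects C from J — this is a bridge.

1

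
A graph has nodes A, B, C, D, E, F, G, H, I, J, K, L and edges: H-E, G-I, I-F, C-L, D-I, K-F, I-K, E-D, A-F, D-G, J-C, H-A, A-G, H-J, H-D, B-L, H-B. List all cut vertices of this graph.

Removing H increases the component count from 1 to 2, so H is a cut vertex.
By contrast removing K leaves 1 component; it is not a cut vertex. No other vertex is a cut vertex either.

H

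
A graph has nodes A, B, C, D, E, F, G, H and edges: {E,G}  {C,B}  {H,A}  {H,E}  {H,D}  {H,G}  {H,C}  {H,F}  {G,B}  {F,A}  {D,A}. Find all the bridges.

The edges on the cycle H-C-B-G-H are not bridges since each lies on that cycle.
Every edge lies on some cycle, so there are no bridges.

none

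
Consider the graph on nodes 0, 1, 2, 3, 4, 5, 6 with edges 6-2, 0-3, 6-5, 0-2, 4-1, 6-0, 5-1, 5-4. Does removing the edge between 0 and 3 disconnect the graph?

Yes

Removing 0-3 leaves no path between 0 and 3: the component count goes from 1 to 2. So it is a bridge.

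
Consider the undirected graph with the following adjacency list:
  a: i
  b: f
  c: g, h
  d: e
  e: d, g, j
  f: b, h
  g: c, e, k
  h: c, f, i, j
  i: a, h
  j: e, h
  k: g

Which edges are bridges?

a-i, b-f, d-e, f-h, g-k, h-i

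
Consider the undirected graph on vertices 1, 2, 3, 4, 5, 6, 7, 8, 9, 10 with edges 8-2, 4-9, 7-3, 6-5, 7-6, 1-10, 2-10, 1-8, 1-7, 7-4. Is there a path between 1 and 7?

Yes

From 1 we can reach 1, 2, 3, 4, 5, 6, 7, 8, 9, 10, which includes 7.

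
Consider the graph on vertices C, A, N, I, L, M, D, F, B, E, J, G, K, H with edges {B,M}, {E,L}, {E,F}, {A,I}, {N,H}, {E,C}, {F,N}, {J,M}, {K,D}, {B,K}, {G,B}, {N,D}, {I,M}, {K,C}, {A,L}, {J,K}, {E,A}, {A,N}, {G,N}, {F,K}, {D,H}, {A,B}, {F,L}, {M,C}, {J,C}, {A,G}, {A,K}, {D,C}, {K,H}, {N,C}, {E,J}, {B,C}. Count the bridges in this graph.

0

The edges on the cycle A-G-B-M-I-A are not bridges since each lies on that cycle.
Every edge lies on some cycle, so there are no bridges.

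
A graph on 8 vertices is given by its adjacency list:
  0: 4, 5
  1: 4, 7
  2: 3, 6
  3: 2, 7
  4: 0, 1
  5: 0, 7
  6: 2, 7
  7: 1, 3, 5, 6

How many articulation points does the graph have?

1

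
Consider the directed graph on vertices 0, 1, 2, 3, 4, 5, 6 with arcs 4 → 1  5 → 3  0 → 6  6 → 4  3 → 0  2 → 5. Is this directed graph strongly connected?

There is no directed path from 0 to 3, so the graph is not strongly connected.

No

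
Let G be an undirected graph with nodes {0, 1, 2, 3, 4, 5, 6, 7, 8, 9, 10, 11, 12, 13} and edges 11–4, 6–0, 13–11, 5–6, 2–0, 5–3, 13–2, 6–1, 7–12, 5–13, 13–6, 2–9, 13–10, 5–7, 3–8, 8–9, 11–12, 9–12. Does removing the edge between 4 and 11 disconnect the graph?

Removing 4–11 leaves no path between 4 and 11: the component count goes from 1 to 2. So it is a bridge.

Yes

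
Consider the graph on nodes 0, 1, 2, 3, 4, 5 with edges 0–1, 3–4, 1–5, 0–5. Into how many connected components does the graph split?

3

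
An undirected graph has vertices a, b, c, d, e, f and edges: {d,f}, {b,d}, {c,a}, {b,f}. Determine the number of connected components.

3

e is isolated — a component by itself.
Starting from a we can reach a, c. That is one component of size 2.
Starting from b we can reach b, d, f. That is one component of size 3.
Total: 3 components.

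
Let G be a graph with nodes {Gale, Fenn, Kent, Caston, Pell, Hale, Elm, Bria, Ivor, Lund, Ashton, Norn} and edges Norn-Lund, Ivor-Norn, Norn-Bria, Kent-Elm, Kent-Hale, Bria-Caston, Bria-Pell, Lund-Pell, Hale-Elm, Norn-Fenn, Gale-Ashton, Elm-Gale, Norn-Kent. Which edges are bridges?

Ashton-Gale, Bria-Caston, Elm-Gale, Fenn-Norn, Ivor-Norn, Kent-Norn

The edges on the cycle Kent-Hale-Elm-Kent are not bridges since each lies on that cycle.
But removing Norn-Kent disconnects Norn from Kent; removing Gale-Ashton disconnects Gale from Ashton; removing Ivor-Norn disconnects Ivor from Norn; removing Gale-Elm disconnects Gale from Elm — these are bridges.
In total 6 edges are bridges.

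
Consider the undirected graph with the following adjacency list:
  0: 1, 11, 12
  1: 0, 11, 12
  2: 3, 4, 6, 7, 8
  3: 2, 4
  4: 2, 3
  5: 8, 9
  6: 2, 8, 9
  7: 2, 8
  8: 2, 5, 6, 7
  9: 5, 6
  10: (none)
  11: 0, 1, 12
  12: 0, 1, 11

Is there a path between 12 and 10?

No

The component containing 12 is {0, 1, 11, 12}, and 10 is not in it.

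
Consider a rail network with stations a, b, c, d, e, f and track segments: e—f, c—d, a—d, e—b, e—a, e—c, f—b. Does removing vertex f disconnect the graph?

No

Deleting f leaves 1 component (was 1) (its neighbors b, e remain connected to each other), so f is not a cut vertex.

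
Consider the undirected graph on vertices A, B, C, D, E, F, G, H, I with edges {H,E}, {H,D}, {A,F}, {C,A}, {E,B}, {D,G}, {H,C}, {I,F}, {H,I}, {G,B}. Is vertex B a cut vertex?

No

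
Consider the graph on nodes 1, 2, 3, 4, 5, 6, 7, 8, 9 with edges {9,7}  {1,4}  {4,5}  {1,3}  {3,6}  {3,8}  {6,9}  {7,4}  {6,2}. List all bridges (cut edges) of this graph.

The edges on the cycle 1-3-6-9-7-4-1 are not bridges since each lies on that cycle.
But removing 8 - 3 disconnects 8 from 3; removing 4 - 5 disconnects 4 from 5; removing 6 - 2 disconnects 6 from 2 — these are bridges.

2-6, 3-8, 4-5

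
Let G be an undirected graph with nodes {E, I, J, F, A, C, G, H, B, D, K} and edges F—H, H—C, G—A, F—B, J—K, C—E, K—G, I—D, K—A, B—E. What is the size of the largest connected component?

Starting from D we can reach D, I. That is one component of size 2.
Starting from A we can reach A, G, J, K. That is one component of size 4.
Starting from B we can reach B, C, E, F, H. That is one component of size 5.
The largest has 5 vertices.

5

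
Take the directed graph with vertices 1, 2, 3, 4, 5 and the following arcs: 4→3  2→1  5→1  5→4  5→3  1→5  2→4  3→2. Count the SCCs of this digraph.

1

{1, 2, 3, 4, 5} are all mutually reachable — one SCC of size 5.
That gives 1 strongly connected component.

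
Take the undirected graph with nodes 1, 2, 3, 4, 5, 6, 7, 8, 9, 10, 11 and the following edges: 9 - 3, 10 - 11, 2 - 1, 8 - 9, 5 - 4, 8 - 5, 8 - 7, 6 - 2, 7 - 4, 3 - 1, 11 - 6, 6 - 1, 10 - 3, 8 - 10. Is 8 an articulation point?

Deleting 8 raises the number of components from 1 to 2, so 8 is a cut vertex.

Yes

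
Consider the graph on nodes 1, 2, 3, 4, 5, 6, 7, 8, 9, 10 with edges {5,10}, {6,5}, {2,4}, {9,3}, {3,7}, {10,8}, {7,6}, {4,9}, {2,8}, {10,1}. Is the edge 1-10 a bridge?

Removing 1-10 leaves no path between 1 and 10: the component count goes from 1 to 2. So it is a bridge.

Yes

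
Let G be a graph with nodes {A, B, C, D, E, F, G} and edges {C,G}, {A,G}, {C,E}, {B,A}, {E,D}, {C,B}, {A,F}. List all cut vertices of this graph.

A, C, E

Removing A increases the component count from 1 to 2, so A is a cut vertex.
Removing C increases the component count from 1 to 2, so C is a cut vertex.
Removing E increases the component count from 1 to 2, so E is a cut vertex.
By contrast removing D leaves 1 component; it is not a cut vertex. No other vertex is a cut vertex either.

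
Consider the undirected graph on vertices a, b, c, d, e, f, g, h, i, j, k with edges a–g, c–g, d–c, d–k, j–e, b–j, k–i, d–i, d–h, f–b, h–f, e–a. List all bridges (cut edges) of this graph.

none

The edges on the cycle d-k-i-d are not bridges since each lies on that cycle.
Every edge lies on some cycle, so there are no bridges.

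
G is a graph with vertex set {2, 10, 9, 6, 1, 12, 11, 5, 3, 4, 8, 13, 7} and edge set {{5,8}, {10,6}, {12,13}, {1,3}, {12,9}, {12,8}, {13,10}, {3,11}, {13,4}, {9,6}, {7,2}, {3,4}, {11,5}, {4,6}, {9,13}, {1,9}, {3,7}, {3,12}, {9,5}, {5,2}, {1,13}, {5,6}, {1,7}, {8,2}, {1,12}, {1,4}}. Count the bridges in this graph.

0

The edges on the cycle 1-3-11-5-8-12-1 are not bridges since each lies on that cycle.
Every edge lies on some cycle, so there are no bridges.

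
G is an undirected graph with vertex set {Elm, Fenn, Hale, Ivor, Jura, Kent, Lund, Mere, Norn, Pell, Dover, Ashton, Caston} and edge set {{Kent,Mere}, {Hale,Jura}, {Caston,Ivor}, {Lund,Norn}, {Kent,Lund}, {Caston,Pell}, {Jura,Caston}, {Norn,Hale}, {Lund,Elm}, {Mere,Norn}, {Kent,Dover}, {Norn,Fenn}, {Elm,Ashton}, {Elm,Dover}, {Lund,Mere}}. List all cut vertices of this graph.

Elm, Hale, Jura, Norn, Caston

Removing Elm increases the component count from 1 to 2, so Elm is a cut vertex.
Removing Hale increases the component count from 1 to 2, so Hale is a cut vertex.
Removing Jura increases the component count from 1 to 2, so Jura is a cut vertex.
Likewise Norn, Caston are cut vertices.
By contrast removing Dover leaves 1 component; it is not a cut vertex. No other vertex is a cut vertex either.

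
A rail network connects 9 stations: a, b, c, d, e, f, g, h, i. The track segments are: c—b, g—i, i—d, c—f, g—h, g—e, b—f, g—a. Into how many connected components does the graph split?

2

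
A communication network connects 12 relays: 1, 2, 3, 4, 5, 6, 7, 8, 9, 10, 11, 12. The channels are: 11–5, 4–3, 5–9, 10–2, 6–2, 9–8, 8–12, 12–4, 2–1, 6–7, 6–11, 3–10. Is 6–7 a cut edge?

Removing 6–7 leaves no path between 6 and 7: the component count goes from 1 to 2. So it is a bridge.

Yes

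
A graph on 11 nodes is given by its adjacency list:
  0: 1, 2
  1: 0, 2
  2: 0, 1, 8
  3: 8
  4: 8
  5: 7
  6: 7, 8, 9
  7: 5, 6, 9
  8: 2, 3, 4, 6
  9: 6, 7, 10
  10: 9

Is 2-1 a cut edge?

No

After removing 2-1, the path 2-0-1 still connects them, so the edge is not a bridge.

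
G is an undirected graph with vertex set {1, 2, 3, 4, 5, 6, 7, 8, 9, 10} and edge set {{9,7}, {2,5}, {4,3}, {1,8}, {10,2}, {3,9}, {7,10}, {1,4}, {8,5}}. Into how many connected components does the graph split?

2

6 is isolated — a component by itself.
Starting from 1 we can reach 1, 2, 3, 4, 5, 7, 8, 9, 10. That is one component of size 9.
Total: 2 components.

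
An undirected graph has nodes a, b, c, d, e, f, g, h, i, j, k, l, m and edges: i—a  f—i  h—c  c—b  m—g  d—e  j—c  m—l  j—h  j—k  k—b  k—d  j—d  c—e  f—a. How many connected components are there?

Starting from g we can reach g, l, m. That is one component of size 3.
Starting from a we can reach a, f, i. That is one component of size 3.
Starting from b we can reach b, c, d, e, h, j, k. That is one component of size 7.
Total: 3 components.

3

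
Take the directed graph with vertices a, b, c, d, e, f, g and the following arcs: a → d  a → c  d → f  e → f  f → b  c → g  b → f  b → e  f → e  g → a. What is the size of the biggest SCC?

{a, c, g} are all mutually reachable — one SCC of size 3.
{b, e, f} are all mutually reachable — one SCC of size 3.
{d} is an SCC by itself.
The largest has 3 vertices.

3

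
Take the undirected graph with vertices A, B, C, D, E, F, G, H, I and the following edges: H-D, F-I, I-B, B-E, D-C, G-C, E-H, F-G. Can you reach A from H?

The component containing H is {B, C, D, E, F, G, H, I}, and A is not in it.

No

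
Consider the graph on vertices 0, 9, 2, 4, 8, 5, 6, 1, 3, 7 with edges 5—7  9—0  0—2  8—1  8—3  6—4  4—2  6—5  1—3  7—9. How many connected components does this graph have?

Starting from 1 we can reach 1, 3, 8. That is one component of size 3.
Starting from 0 we can reach 0, 2, 4, 5, 6, 7, 9. That is one component of size 7.
Total: 2 components.

2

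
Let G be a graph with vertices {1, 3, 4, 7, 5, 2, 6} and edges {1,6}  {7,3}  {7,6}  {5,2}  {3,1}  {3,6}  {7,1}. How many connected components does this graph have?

4 is isolated — a component by itself.
Starting from 2 we can reach 2, 5. That is one component of size 2.
Starting from 1 we can reach 1, 3, 6, 7. That is one component of size 4.
Total: 3 components.

3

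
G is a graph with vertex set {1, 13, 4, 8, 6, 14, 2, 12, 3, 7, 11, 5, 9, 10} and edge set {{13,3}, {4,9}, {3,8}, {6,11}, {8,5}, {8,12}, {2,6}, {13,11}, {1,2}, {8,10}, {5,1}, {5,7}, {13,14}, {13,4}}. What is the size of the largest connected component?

14

Starting from 1 we can reach 1, 2, 3, 4, 5, 6, 7, 8, 9, 10, 11, 12, 13, 14. That is one component of size 14.
The largest has 14 vertices.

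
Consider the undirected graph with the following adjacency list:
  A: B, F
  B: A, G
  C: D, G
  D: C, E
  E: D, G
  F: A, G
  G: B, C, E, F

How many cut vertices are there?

Removing G increases the component count from 1 to 2, so G is a cut vertex.
By contrast removing B leaves 1 component; it is not a cut vertex. No other vertex is a cut vertex either.

1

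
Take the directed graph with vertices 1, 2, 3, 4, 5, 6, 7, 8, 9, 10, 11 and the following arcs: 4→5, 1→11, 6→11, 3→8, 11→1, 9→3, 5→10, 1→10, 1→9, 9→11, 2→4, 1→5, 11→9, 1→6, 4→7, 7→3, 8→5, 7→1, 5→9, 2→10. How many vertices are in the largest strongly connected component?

7

{1, 3, 5, 6, 8, 9, 11} are all mutually reachable — one SCC of size 7.
{7} is an SCC by itself.
{2} is an SCC by itself.
{10} is an SCC by itself.
{4} is an SCC by itself.
The largest has 7 vertices.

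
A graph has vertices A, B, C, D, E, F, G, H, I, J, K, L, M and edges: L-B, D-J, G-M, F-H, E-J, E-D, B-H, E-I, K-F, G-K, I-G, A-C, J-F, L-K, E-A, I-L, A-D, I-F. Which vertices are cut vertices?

Removing A increases the component count from 1 to 2, so A is a cut vertex.
Removing G increases the component count from 1 to 2, so G is a cut vertex.
By contrast removing D leaves 1 component; it is not a cut vertex. No other vertex is a cut vertex either.

A, G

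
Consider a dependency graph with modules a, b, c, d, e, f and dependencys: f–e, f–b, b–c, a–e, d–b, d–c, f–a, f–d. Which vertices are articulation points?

Removing f increases the component count from 1 to 2, so f is a cut vertex.
By contrast removing b leaves 1 component; it is not a cut vertex. No other vertex is a cut vertex either.

f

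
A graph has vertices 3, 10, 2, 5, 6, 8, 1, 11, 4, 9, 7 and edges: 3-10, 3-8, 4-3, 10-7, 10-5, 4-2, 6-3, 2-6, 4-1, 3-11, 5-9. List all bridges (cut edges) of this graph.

1-4, 10-3, 10-5, 10-7, 11-3, 3-8, 5-9

The edges on the cycle 4-2-6-3-4 are not bridges since each lies on that cycle.
But removing 3-11 disconnects 3 from 11; removing 4-1 disconnects 4 from 1; removing 3-8 disconnects 3 from 8; removing 9-5 disconnects 9 from 5 — these are bridges.
In total 7 edges are bridges.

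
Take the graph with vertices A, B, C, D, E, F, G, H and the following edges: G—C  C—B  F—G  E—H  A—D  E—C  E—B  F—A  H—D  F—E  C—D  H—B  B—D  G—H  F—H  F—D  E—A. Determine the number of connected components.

1

Starting from A we can reach A, B, C, D, E, F, G, H. That is one component of size 8.
Total: 1 component.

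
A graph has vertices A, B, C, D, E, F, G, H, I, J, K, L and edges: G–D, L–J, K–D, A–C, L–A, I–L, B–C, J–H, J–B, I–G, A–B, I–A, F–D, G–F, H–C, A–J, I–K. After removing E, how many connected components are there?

1

With E gone, the remaining components are: {A, B, C, D, F, G, H, I, J, K, L}.
That is 1 component.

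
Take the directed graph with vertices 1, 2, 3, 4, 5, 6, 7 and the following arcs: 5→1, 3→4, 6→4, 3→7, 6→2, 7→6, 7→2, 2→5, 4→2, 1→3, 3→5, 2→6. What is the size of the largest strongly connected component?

{1, 2, 3, 4, 5, 6, 7} are all mutually reachable — one SCC of size 7.
The largest has 7 vertices.

7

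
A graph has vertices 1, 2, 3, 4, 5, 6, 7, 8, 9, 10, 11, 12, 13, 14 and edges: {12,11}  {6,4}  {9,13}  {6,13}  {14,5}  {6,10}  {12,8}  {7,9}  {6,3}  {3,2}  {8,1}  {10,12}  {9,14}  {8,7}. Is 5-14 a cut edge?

Yes

Removing 5-14 leaves no path between 5 and 14: the component count goes from 1 to 2. So it is a bridge.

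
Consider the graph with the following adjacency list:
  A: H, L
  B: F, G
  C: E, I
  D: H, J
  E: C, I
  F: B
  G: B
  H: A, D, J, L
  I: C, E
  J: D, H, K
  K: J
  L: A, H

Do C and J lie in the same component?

The component containing C is {C, E, I}, and J is not in it.

No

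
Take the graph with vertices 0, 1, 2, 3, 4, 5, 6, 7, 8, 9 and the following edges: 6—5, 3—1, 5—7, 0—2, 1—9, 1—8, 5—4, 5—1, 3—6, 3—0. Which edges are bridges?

0-2, 0-3, 1-8, 1-9, 4-5, 5-7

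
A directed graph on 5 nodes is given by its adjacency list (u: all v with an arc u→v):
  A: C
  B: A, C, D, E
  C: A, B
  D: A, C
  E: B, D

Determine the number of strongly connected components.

{A, B, C, D, E} are all mutually reachable — one SCC of size 5.
That gives 1 strongly connected component.

1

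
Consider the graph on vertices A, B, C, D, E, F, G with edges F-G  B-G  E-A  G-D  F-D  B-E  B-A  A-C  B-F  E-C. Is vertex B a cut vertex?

Deleting B raises the number of components from 1 to 2, so B is a cut vertex.

Yes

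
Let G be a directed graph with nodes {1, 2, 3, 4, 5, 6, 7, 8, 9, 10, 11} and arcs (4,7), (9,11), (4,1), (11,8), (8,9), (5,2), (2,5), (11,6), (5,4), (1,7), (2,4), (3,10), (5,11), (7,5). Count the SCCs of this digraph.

{1, 2, 4, 5, 7} are all mutually reachable — one SCC of size 5.
{8, 9, 11} are all mutually reachable — one SCC of size 3.
{3} is an SCC by itself.
{6} is an SCC by itself.
{10} is an SCC by itself.
That gives 5 strongly connected components.

5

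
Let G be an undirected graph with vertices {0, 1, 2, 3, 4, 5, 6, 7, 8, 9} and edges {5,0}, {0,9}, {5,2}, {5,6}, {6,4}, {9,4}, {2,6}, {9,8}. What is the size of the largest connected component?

7

7 is isolated — a component by itself.
3 is isolated — a component by itself.
1 is isolated — a component by itself.
Starting from 0 we can reach 0, 2, 4, 5, 6, 8, 9. That is one component of size 7.
The largest has 7 vertices.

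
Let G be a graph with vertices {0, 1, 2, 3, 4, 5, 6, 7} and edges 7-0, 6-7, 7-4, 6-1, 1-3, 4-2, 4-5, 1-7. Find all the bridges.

0-7, 1-3, 2-4, 4-5, 4-7

The edges on the cycle 6-1-7-6 are not bridges since each lies on that cycle.
But removing 1-3 disconnects 1 from 3; removing 7-0 disconnects 7 from 0; removing 7-4 disconnects 7 from 4; removing 4-2 disconnects 4 from 2 — these are bridges.
In total 5 edges are bridges.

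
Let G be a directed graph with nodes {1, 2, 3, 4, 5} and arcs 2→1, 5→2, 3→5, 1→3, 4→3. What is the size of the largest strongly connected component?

4

{1, 2, 3, 5} are all mutually reachable — one SCC of size 4.
{4} is an SCC by itself.
The largest has 4 vertices.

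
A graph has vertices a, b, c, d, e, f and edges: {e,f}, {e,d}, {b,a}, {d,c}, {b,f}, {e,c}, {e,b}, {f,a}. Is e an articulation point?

Deleting e raises the number of components from 1 to 2, so e is a cut vertex.

Yes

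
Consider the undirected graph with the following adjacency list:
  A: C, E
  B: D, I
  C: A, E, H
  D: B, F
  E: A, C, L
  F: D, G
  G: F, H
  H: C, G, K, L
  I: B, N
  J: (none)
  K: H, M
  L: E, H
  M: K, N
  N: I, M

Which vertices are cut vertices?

Removing H increases the component count from 2 to 3, so H is a cut vertex.
By contrast removing G leaves 2 components; it is not a cut vertex. No other vertex is a cut vertex either.

H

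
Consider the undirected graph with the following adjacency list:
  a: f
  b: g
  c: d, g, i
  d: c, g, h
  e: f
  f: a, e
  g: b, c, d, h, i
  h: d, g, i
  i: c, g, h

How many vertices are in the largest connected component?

6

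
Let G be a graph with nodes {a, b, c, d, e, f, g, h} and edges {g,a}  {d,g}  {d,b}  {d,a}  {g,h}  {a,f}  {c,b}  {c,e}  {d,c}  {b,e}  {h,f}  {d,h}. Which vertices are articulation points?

Removing d increases the component count from 1 to 2, so d is a cut vertex.
By contrast removing c leaves 1 component; it is not a cut vertex. No other vertex is a cut vertex either.

d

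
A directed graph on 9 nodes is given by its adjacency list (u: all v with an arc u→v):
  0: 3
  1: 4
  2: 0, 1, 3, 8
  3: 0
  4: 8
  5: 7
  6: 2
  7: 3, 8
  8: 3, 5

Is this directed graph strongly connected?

No

There is no directed path from 2 to 6, so the graph is not strongly connected.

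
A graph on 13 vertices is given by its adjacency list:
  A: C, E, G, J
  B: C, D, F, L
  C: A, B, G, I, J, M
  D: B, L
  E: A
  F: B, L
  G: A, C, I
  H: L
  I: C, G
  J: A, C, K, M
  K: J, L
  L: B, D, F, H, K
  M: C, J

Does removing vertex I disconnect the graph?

No

Deleting I leaves 1 component (was 1) (its neighbors C, G remain connected to each other), so I is not a cut vertex.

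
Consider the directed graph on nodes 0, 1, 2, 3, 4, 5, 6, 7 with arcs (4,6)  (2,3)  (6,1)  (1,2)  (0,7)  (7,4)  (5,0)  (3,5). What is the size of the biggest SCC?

{0, 1, 2, 3, 4, 5, 6, 7} are all mutually reachable — one SCC of size 8.
The largest has 8 vertices.

8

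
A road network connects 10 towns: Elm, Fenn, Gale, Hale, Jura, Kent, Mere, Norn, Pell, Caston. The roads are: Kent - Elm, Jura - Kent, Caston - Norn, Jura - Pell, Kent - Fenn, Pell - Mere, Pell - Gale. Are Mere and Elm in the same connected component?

Yes

From Mere we can reach Elm, Fenn, Gale, Jura, Kent, Mere, Pell, which includes Elm.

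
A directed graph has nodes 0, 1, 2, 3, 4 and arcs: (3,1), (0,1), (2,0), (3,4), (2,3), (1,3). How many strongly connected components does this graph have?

{1, 3} are all mutually reachable — one SCC of size 2.
{0} is an SCC by itself.
{2} is an SCC by itself.
{4} is an SCC by itself.
That gives 4 strongly connected components.

4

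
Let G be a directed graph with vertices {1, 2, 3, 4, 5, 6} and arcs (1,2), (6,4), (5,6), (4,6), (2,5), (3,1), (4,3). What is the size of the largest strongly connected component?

6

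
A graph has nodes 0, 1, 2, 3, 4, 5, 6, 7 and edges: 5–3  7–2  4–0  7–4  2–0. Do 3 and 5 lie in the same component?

Yes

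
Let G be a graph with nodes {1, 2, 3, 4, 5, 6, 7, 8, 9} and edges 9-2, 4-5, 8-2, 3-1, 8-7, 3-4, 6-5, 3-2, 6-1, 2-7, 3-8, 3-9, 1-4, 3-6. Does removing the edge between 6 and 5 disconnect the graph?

After removing 6-5, the path 6-3-4-5 still connects them, so the edge is not a bridge.

No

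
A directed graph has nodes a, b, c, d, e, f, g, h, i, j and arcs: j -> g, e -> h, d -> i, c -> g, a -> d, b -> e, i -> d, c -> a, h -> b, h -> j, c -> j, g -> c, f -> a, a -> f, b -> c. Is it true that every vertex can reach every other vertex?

There is no directed path from f to c, so the graph is not strongly connected.

No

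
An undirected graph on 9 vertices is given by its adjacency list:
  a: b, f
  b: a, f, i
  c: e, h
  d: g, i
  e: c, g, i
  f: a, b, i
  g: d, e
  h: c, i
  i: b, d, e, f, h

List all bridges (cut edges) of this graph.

The edges on the cycle i-d-g-e-i are not bridges since each lies on that cycle.
Every edge lies on some cycle, so there are no bridges.

none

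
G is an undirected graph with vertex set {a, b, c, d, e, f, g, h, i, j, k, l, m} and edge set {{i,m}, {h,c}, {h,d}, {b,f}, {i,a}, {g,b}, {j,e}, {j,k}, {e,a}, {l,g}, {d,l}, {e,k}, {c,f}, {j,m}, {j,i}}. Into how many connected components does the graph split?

2

Starting from a we can reach a, e, i, j, k, m. That is one component of size 6.
Starting from b we can reach b, c, d, f, g, h, l. That is one component of size 7.
Total: 2 components.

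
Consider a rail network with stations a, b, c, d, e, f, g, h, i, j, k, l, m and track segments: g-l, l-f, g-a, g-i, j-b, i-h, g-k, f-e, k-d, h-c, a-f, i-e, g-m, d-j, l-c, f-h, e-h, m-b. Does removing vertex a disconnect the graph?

Deleting a leaves 1 component (was 1) (its neighbors f, g remain connected to each other), so a is not a cut vertex.

No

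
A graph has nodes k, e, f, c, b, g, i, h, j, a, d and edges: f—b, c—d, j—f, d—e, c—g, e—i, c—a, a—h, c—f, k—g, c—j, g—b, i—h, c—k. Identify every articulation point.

c

Removing c increases the component count from 1 to 2, so c is a cut vertex.
By contrast removing g leaves 1 component; it is not a cut vertex. No other vertex is a cut vertex either.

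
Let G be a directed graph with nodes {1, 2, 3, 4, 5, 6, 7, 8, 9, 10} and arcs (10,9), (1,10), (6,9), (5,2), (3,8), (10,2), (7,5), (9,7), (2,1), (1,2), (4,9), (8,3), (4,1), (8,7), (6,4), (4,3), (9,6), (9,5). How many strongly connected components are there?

1

{1, 2, 3, 4, 5, 6, 7, 8, 9, 10} are all mutually reachable — one SCC of size 10.
That gives 1 strongly connected component.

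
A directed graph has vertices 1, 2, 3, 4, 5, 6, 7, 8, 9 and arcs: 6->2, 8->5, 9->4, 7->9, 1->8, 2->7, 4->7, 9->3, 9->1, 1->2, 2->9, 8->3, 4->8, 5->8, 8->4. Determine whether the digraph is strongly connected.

There is no directed path from 5 to 6, so the graph is not strongly connected.

No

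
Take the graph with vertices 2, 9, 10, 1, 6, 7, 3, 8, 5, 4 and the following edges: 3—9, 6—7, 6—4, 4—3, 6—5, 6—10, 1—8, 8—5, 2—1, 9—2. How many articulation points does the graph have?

1

Removing 6 increases the component count from 1 to 3, so 6 is a cut vertex.
By contrast removing 2 leaves 1 component; it is not a cut vertex. No other vertex is a cut vertex either.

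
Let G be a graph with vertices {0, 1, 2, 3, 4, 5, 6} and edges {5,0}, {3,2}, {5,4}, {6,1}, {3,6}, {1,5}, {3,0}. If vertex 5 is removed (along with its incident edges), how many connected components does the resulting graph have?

2

With 5 gone, the remaining components are: {4}; {0, 1, 2, 3, 6}.
That is 2 components.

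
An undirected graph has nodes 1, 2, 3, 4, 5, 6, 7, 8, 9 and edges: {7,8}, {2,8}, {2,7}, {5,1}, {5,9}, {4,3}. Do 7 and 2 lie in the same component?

From 7 we can reach 2, 7, 8, which includes 2.

Yes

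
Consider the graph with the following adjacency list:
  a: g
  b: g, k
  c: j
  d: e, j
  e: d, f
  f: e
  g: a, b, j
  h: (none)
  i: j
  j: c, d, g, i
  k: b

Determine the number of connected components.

h is isolated — a component by itself.
Starting from a we can reach a, b, c, d, e, f, g, i, j, k. That is one component of size 10.
Total: 2 components.

2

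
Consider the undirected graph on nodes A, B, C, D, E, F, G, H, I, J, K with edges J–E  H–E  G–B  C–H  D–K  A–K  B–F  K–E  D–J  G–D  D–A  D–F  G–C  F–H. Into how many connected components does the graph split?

I is isolated — a component by itself.
Starting from A we can reach A, B, C, D, E, F, G, H, J, K. That is one component of size 10.
Total: 2 components.

2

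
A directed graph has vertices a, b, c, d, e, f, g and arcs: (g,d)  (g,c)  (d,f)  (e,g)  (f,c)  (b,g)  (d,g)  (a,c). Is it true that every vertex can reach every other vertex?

There is no directed path from e to b, so the graph is not strongly connected.

No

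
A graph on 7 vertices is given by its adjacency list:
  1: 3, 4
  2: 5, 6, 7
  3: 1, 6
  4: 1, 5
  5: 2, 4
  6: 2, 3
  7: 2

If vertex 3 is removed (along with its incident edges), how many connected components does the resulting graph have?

With 3 gone, the remaining components are: {1, 2, 4, 5, 6, 7}.
That is 1 component.

1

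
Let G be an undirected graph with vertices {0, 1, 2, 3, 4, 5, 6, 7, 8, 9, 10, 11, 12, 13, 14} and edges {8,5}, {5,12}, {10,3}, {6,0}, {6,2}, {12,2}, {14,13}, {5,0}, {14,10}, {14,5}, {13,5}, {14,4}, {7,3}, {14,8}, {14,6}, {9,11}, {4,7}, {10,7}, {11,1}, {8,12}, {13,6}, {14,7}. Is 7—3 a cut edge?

After removing 7—3, the path 7-10-3 still connects them, so the edge is not a bridge.

No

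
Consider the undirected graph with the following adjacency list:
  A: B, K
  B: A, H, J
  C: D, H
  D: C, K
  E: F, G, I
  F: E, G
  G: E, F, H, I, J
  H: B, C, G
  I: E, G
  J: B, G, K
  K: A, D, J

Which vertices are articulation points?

Removing G increases the component count from 1 to 2, so G is a cut vertex.
By contrast removing K leaves 1 component; it is not a cut vertex. No other vertex is a cut vertex either.

G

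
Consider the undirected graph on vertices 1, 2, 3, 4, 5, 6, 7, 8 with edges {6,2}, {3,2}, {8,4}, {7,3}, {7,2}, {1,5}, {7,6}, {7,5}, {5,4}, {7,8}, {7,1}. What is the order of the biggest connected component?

8

Starting from 1 we can reach 1, 2, 3, 4, 5, 6, 7, 8. That is one component of size 8.
The largest has 8 vertices.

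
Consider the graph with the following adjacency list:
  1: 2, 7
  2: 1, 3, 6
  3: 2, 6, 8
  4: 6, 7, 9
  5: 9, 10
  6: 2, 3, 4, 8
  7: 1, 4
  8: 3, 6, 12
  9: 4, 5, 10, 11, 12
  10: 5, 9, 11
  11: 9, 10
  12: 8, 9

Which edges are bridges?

none

The edges on the cycle 9-11-10-9 are not bridges since each lies on that cycle.
Every edge lies on some cycle, so there are no bridges.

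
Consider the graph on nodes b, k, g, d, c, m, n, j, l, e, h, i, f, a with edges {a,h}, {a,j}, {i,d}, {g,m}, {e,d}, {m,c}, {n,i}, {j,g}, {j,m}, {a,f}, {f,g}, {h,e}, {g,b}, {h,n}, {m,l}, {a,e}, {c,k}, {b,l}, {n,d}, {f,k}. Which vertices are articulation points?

a

Removing a increases the component count from 1 to 2, so a is a cut vertex.
By contrast removing g leaves 1 component; it is not a cut vertex. No other vertex is a cut vertex either.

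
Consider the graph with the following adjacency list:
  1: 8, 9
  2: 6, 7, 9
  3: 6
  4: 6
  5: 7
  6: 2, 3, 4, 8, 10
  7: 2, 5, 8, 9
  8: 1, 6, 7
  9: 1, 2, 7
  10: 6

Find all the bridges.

The edges on the cycle 8-7-9-1-8 are not bridges since each lies on that cycle.
But removing 3-6 disconnects 3 from 6; removing 4-6 disconnects 4 from 6; removing 5-7 disconnects 5 from 7; removing 6-10 disconnects 6 from 10 — these are bridges.

10-6, 3-6, 4-6, 5-7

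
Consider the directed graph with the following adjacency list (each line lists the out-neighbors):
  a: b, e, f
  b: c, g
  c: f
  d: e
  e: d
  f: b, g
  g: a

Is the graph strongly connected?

There is no directed path from d to f, so the graph is not strongly connected.

No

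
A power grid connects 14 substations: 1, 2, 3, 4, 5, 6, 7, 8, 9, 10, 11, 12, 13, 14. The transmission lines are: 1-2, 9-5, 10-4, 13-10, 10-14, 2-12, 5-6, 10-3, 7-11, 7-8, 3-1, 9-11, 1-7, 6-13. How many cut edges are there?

The edges on the cycle 9-5-6-13-10-3-1-7-11-9 are not bridges since each lies on that cycle.
But removing 8-7 disconnects 8 from 7; removing 2-1 disconnects 2 from 1; removing 2-12 disconnects 2 from 12; removing 14-10 disconnects 14 from 10 — these are bridges.
In total 5 edges are bridges.

5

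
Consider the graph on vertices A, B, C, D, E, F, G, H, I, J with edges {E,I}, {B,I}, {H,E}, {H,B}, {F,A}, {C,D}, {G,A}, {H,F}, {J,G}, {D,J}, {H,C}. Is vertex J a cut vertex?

Deleting J leaves 1 component (was 1) (its neighbors D, G remain connected to each other), so J is not a cut vertex.

No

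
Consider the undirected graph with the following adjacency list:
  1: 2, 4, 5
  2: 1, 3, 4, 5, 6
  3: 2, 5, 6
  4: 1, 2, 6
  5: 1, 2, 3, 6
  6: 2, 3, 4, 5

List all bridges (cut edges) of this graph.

The edges on the cycle 3-2-1-5-3 are not bridges since each lies on that cycle.
Every edge lies on some cycle, so there are no bridges.

none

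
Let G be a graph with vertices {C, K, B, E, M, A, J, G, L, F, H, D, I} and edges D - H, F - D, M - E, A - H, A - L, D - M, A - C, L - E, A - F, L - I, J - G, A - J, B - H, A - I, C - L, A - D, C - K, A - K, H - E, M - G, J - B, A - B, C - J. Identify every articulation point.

Removing A, for instance, still leaves 1 component. No single vertex removal increases the component count — the graph has no articulation points.

none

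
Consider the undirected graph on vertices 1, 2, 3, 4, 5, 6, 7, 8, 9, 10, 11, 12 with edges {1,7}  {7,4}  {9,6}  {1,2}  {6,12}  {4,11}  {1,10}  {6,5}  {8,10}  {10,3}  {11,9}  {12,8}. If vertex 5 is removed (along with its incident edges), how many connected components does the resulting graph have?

1

With 5 gone, the remaining components are: {1, 2, 3, 4, 6, 7, 8, 9, 10, 11, 12}.
That is 1 component.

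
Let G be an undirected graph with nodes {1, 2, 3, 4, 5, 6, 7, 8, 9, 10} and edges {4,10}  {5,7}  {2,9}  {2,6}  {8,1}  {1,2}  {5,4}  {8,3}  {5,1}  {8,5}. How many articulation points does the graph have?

Removing 1 increases the component count from 1 to 2, so 1 is a cut vertex.
Removing 2 increases the component count from 1 to 3, so 2 is a cut vertex.
Removing 4 increases the component count from 1 to 2, so 4 is a cut vertex.
Likewise 5, 8 are cut vertices.
By contrast removing 9 leaves 1 component; it is not a cut vertex. No other vertex is a cut vertex either.

5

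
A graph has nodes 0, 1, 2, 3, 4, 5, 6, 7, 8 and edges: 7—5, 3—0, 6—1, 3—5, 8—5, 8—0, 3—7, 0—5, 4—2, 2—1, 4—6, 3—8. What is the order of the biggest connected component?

Starting from 1 we can reach 1, 2, 4, 6. That is one component of size 4.
Starting from 0 we can reach 0, 3, 5, 7, 8. That is one component of size 5.
The largest has 5 vertices.

5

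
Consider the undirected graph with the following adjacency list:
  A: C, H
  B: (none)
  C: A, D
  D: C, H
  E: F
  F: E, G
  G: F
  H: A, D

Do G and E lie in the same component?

Yes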